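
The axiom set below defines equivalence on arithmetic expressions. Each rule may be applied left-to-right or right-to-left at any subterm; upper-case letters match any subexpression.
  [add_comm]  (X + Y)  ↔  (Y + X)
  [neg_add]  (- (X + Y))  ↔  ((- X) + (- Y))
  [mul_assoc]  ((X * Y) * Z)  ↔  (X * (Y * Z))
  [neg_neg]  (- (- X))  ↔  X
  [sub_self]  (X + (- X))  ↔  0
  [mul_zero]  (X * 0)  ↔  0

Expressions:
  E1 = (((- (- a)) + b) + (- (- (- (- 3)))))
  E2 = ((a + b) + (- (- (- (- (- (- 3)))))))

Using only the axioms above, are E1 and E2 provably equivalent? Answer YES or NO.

YES

1. [neg_neg →] (- (- (- 3)))  →  (- 3);  E1 = (((- (- a)) + b) + (- (- 3)))
2. [neg_neg →] (- (- 3))  →  3;  E1 = (((- (- a)) + b) + 3)
3. [neg_neg →] (- (- a))  →  a;  E1 = ((a + b) + 3)
4. [neg_neg ←] 3  →  (- (- 3));  E1 = ((a + b) + (- (- 3)))
5. [neg_neg ←] (- (- 3))  →  (- (- (- (- 3))));  E1 = ((a + b) + (- (- (- (- 3)))))
6. [neg_neg ←] (- 3)  →  (- (- (- 3)));  this is E2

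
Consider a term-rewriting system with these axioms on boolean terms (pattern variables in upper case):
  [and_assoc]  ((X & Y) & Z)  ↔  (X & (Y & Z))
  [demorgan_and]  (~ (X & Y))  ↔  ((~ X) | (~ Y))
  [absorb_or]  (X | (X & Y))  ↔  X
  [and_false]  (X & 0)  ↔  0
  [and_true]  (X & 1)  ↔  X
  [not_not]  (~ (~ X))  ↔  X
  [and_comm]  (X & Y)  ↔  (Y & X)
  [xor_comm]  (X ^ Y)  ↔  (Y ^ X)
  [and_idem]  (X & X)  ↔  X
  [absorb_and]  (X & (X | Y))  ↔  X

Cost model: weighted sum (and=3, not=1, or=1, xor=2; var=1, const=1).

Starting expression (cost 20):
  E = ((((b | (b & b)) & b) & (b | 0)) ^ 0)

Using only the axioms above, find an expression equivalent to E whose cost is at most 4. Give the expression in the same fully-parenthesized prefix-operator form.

(b ^ 0)   [cost 4]

step 1: absorb_or (→) rewrites (b | (b & b)) into b, now (((b & b) & (b | 0)) ^ 0)
step 2: and_idem (→) rewrites (b & b) into b, now ((b & (b | 0)) ^ 0)
step 3: absorb_and (→) rewrites (b & (b | 0)) into b, reaching cost 4 (bound 4)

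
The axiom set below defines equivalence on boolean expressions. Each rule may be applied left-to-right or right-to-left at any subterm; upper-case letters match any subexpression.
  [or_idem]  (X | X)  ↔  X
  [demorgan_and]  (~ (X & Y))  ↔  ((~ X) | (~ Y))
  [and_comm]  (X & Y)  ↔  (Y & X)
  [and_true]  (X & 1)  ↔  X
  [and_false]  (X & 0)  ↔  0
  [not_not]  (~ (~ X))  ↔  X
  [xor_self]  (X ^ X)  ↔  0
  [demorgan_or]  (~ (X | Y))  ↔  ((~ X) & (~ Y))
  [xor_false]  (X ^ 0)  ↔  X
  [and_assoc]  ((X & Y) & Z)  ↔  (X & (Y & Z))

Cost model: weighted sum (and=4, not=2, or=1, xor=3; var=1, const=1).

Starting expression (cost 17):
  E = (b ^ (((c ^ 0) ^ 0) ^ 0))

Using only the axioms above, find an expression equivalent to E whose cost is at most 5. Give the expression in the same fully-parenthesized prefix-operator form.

(b ^ c)   [cost 5]

step 1: xor_false (→) rewrites (c ^ 0) into c, now (b ^ ((c ^ 0) ^ 0))
step 2: xor_false (→) rewrites ((c ^ 0) ^ 0) into (c ^ 0), now (b ^ (c ^ 0))
step 3: xor_false (→) rewrites (c ^ 0) into c, reaching cost 5 (bound 5)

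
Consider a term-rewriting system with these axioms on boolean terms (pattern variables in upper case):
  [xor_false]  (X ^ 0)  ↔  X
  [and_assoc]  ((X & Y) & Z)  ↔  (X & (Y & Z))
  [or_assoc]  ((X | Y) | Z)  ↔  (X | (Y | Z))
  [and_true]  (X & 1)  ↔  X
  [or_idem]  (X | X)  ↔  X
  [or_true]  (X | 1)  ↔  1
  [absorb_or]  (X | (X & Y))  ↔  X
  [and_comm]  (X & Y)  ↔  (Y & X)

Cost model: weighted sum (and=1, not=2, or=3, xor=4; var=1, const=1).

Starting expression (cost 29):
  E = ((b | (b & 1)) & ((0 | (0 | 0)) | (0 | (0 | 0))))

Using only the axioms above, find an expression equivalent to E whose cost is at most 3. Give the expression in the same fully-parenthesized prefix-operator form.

1. [or_idem →] ((0 | (0 | 0)) | (0 | (0 | 0)))  →  (0 | (0 | 0));  E = ((b | (b & 1)) & (0 | (0 | 0)))
2. [or_idem →] (0 | 0)  →  0;  E = ((b | (b & 1)) & (0 | 0))
3. [or_idem →] (0 | 0)  →  0;  E = ((b | (b & 1)) & 0)
4. [absorb_or →] (b | (b & 1))  →  b;  cost 3 ≤ 3, done

(b & 0)   [cost 3]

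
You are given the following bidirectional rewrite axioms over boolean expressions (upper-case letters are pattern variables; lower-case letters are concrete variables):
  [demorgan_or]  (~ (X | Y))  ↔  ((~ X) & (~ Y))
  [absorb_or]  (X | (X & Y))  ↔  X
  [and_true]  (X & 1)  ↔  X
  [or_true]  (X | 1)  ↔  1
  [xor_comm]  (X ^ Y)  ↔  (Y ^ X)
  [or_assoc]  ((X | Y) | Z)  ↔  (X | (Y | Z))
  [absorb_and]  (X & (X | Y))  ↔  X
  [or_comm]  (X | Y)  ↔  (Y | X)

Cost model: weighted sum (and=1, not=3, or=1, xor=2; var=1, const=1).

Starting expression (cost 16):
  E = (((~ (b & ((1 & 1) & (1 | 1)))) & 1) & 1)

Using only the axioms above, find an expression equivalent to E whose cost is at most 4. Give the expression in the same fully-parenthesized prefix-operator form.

step 1: and_true (→) rewrites (((~ (b & ((1 & 1) & (1 | 1)))) & 1) & 1) into ((~ (b & ((1 & 1) & (1 | 1)))) & 1)
step 2: and_true (→) rewrites (1 & 1) into 1, now ((~ (b & (1 & (1 | 1)))) & 1)
step 3: and_true (→) rewrites ((~ (b & (1 & (1 | 1)))) & 1) into (~ (b & (1 & (1 | 1))))
step 4: absorb_and (→) rewrites (1 & (1 | 1)) into 1, now (~ (b & 1))
step 5: and_true (→) rewrites (b & 1) into b, reaching cost 4 (bound 4)

(~ b)   [cost 4]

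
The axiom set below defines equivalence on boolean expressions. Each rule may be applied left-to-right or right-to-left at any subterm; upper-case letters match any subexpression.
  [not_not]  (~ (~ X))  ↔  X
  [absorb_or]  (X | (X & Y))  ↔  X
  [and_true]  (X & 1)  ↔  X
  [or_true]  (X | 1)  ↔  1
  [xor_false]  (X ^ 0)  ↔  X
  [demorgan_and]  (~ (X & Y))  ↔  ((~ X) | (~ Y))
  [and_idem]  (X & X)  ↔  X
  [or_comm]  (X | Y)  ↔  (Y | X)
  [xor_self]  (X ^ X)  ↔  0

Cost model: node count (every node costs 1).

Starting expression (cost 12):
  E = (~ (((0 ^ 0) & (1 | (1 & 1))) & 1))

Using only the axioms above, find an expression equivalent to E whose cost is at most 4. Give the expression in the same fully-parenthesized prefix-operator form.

(1) (1 | (1 & 1))  =[absorb_or →]=  1    ⊢ (~ (((0 ^ 0) & 1) & 1))
(2) ((0 ^ 0) & 1)  =[and_true →]=  (0 ^ 0)    ⊢ (~ ((0 ^ 0) & 1))
(3) (0 ^ 0)  =[xor_false →]=  0    ⊢ cost 4, within 4

(~ (0 & 1))   [cost 4]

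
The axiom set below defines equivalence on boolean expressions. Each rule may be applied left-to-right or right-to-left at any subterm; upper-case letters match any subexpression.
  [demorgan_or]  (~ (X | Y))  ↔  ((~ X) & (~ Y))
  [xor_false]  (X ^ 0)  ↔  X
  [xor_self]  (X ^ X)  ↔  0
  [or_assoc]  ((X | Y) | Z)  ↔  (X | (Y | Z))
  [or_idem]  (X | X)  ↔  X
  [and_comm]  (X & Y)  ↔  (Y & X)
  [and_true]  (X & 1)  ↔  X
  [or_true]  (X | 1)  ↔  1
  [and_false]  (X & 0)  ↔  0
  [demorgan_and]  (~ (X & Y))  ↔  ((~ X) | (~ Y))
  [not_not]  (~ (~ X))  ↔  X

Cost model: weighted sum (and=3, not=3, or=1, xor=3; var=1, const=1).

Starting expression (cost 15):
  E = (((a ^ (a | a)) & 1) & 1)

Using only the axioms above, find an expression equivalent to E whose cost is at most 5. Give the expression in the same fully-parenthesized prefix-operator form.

(1) (((a ^ (a | a)) & 1) & 1)  =[and_true →]=  ((a ^ (a | a)) & 1)
(2) ((a ^ (a | a)) & 1)  =[and_true →]=  (a ^ (a | a))
(3) (a | a)  =[or_idem →]=  a    ⊢ cost 5, within 5

(a ^ a)   [cost 5]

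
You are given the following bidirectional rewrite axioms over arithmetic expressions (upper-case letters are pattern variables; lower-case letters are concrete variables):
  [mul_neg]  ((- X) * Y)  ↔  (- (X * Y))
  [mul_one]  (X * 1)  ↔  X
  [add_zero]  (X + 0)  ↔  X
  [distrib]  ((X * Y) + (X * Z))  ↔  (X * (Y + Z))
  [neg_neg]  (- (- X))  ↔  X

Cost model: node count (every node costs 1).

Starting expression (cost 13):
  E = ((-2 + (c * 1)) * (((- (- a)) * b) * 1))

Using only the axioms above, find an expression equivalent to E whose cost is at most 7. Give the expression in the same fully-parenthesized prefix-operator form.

((-2 + c) * (a * b))   [cost 7]

1. [mul_one →] (c * 1)  →  c;  E = ((-2 + c) * (((- (- a)) * b) * 1))
2. [mul_one →] (((- (- a)) * b) * 1)  →  ((- (- a)) * b);  E = ((-2 + c) * ((- (- a)) * b))
3. [neg_neg →] (- (- a))  →  a;  cost 7 ≤ 7, done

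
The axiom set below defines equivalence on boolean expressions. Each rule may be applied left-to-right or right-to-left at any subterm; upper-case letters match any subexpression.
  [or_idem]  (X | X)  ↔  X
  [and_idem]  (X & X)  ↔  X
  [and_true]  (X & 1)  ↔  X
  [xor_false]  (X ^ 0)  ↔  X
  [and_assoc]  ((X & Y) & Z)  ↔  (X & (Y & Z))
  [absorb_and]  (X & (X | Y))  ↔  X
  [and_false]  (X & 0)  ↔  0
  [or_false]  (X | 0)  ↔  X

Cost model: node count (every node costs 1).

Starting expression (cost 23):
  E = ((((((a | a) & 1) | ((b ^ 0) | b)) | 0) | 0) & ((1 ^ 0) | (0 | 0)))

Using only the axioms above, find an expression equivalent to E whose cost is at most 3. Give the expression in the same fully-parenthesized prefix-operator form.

1. [or_false →] ((((a | a) & 1) | ((b ^ 0) | b)) | 0)  →  (((a | a) & 1) | ((b ^ 0) | b));  E = (((((a | a) & 1) | ((b ^ 0) | b)) | 0) & ((1 ^ 0) | (0 | 0)))
2. [and_true →] ((a | a) & 1)  →  (a | a);  E = ((((a | a) | ((b ^ 0) | b)) | 0) & ((1 ^ 0) | (0 | 0)))
3. [or_false →] (((a | a) | ((b ^ 0) | b)) | 0)  →  ((a | a) | ((b ^ 0) | b));  E = (((a | a) | ((b ^ 0) | b)) & ((1 ^ 0) | (0 | 0)))
4. [or_false →] (0 | 0)  →  0;  E = (((a | a) | ((b ^ 0) | b)) & ((1 ^ 0) | 0))
5. [xor_false →] (1 ^ 0)  →  1;  E = (((a | a) | ((b ^ 0) | b)) & (1 | 0))
6. [or_idem →] (a | a)  →  a;  E = ((a | ((b ^ 0) | b)) & (1 | 0))
7. [or_false →] (1 | 0)  →  1;  E = ((a | ((b ^ 0) | b)) & 1)
8. [xor_false →] (b ^ 0)  →  b;  E = ((a | (b | b)) & 1)
9. [or_idem →] (b | b)  →  b;  E = ((a | b) & 1)
10. [and_true →] ((a | b) & 1)  →  (a | b);  cost 3 ≤ 3, done

(a | b)   [cost 3]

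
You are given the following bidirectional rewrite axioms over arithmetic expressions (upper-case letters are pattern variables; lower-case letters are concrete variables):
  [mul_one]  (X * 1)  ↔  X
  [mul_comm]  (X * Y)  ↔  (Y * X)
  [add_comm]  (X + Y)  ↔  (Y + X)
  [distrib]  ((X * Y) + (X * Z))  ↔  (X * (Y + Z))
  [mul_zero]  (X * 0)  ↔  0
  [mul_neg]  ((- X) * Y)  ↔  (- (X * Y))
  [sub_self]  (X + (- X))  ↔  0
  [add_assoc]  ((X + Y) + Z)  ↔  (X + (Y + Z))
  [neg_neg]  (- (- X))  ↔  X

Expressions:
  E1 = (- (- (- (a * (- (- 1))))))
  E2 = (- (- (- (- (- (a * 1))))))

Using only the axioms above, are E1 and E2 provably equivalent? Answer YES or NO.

YES

(1) (- (- (- (a * (- (- 1))))))  =[neg_neg →]=  (- (a * (- (- 1))))
(2) (- (- 1))  =[neg_neg →]=  1    ⊢ (- (a * 1))
(3) (a * 1)  =[mul_one →]=  a    ⊢ (- a)
(4) a  =[neg_neg ←]=  (- (- a))    ⊢ (- (- (- a)))
(5) a  =[mul_one ←]=  (a * 1)    ⊢ (- (- (- (a * 1))))
(6) (- (- (- (a * 1))))  =[neg_neg ←]=  (- (- (- (- (- (a * 1))))))    ⊢ E2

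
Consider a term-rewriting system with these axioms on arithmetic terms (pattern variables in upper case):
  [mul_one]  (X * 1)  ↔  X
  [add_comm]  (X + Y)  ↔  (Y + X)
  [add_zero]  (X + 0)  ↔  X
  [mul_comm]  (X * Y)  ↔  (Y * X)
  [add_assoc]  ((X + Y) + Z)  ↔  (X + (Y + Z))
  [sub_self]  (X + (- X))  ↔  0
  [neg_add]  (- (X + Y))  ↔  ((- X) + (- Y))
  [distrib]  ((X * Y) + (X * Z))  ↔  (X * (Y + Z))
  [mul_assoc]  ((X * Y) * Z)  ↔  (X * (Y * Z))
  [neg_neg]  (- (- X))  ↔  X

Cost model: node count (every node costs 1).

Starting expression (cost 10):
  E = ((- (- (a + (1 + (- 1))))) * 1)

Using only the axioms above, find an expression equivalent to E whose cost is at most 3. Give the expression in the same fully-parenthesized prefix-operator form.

(1) (- (- (a + (1 + (- 1)))))  =[neg_neg →]=  (a + (1 + (- 1)))    ⊢ ((a + (1 + (- 1))) * 1)
(2) (1 + (- 1))  =[sub_self →]=  0    ⊢ ((a + 0) * 1)
(3) (a + 0)  =[add_zero →]=  a    ⊢ cost 3, within 3

(a * 1)   [cost 3]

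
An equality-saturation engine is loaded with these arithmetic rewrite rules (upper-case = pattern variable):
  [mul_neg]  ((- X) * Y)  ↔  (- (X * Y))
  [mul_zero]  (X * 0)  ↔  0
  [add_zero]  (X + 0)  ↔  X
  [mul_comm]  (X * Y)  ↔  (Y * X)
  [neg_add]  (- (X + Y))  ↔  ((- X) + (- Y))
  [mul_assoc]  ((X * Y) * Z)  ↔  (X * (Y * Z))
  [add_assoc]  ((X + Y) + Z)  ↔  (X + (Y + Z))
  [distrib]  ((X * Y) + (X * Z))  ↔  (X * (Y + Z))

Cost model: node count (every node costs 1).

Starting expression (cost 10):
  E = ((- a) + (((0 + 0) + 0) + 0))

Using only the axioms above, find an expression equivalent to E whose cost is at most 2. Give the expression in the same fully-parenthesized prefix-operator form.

1. [add_assoc →] (((0 + 0) + 0) + 0)  →  ((0 + 0) + (0 + 0));  E = ((- a) + ((0 + 0) + (0 + 0)))
2. [add_zero →] (0 + 0)  →  0;  E = ((- a) + ((0 + 0) + 0))
3. [add_zero →] ((0 + 0) + 0)  →  (0 + 0);  E = ((- a) + (0 + 0))
4. [add_zero →] (0 + 0)  →  0;  E = ((- a) + 0)
5. [add_zero →] ((- a) + 0)  →  (- a);  cost 2 ≤ 2, done

(- a)   [cost 2]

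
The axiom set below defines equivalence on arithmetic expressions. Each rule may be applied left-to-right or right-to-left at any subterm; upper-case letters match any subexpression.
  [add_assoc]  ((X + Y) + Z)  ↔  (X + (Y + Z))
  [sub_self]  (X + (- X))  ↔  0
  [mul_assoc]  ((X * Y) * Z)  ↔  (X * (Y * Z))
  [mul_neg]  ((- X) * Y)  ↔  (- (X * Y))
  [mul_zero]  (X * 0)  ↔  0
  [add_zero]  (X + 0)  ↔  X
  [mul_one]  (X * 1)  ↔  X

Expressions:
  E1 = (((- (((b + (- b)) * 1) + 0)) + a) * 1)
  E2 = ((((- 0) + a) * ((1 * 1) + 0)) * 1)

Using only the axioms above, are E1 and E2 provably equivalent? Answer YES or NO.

step 1: sub_self (→) rewrites (b + (- b)) into 0, now (((- ((0 * 1) + 0)) + a) * 1)
step 2: mul_one (→) rewrites (((- ((0 * 1) + 0)) + a) * 1) into ((- ((0 * 1) + 0)) + a)
step 3: add_zero (→) rewrites ((0 * 1) + 0) into (0 * 1), now ((- (0 * 1)) + a)
step 4: mul_one (→) rewrites (0 * 1) into 0, now ((- 0) + a)
step 5: mul_one (←) rewrites ((- 0) + a) into (((- 0) + a) * 1)
step 6: add_zero (←) rewrites 1 into (1 + 0), now (((- 0) + a) * (1 + 0))
step 7: mul_one (←) rewrites 1 into (1 * 1), now (((- 0) + a) * ((1 * 1) + 0))
step 8: mul_one (←) rewrites (((- 0) + a) * ((1 * 1) + 0)) into ((((- 0) + a) * ((1 * 1) + 0)) * 1), which is E2

YES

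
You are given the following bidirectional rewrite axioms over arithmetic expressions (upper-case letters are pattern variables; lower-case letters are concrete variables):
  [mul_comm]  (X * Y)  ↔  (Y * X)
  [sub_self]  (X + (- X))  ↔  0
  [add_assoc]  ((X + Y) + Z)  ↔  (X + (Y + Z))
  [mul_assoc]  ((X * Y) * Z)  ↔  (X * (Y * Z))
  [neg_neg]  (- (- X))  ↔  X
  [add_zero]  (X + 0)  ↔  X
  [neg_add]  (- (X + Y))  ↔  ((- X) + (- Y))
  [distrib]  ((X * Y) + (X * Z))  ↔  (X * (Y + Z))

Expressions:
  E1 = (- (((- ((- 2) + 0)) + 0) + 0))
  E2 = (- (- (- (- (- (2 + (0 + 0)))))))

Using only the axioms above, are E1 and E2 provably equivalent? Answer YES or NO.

step 1: add_zero (→) rewrites ((- 2) + 0) into (- 2), now (- (((- (- 2)) + 0) + 0))
step 2: add_zero (→) rewrites ((- (- 2)) + 0) into (- (- 2)), now (- ((- (- 2)) + 0))
step 3: neg_neg (→) rewrites (- (- 2)) into 2, now (- (2 + 0))
step 4: neg_neg (←) rewrites (2 + 0) into (- (- (2 + 0))), now (- (- (- (2 + 0))))
step 5: neg_neg (←) rewrites (2 + 0) into (- (- (2 + 0))), now (- (- (- (- (- (2 + 0))))))
step 6: add_zero (←) rewrites 0 into (0 + 0), which is E2

YES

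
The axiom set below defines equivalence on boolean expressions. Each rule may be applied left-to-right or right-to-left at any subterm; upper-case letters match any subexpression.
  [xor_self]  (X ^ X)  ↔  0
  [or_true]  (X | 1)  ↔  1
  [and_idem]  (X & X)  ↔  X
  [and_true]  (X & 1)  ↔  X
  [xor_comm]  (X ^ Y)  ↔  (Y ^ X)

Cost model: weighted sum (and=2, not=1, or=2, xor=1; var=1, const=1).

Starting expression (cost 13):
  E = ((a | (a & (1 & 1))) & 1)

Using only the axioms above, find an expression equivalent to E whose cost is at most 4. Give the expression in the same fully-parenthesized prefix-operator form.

(a | a)   [cost 4]

step 1: and_true (→) rewrites ((a | (a & (1 & 1))) & 1) into (a | (a & (1 & 1)))
step 2: and_true (→) rewrites (1 & 1) into 1, now (a | (a & 1))
step 3: and_true (→) rewrites (a & 1) into a, reaching cost 4 (bound 4)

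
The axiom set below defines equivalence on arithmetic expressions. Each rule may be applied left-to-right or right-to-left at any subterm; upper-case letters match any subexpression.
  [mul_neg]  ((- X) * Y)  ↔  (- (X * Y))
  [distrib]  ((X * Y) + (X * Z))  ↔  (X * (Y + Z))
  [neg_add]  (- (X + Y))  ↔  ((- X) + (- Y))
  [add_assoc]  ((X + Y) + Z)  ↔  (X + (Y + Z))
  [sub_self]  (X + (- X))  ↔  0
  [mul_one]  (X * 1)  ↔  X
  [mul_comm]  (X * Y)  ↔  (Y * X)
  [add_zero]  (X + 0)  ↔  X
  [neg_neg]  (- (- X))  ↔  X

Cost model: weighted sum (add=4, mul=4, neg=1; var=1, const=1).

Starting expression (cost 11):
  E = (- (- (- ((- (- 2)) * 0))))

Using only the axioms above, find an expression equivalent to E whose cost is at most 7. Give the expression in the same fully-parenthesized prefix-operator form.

step 1: neg_neg (→) rewrites (- (- 2)) into 2, now (- (- (- (2 * 0))))
step 2: mul_comm (→) rewrites (2 * 0) into (0 * 2), now (- (- (- (0 * 2))))
step 3: neg_neg (→) rewrites (- (- (0 * 2))) into (0 * 2), reaching cost 7 (bound 7)

(- (0 * 2))   [cost 7]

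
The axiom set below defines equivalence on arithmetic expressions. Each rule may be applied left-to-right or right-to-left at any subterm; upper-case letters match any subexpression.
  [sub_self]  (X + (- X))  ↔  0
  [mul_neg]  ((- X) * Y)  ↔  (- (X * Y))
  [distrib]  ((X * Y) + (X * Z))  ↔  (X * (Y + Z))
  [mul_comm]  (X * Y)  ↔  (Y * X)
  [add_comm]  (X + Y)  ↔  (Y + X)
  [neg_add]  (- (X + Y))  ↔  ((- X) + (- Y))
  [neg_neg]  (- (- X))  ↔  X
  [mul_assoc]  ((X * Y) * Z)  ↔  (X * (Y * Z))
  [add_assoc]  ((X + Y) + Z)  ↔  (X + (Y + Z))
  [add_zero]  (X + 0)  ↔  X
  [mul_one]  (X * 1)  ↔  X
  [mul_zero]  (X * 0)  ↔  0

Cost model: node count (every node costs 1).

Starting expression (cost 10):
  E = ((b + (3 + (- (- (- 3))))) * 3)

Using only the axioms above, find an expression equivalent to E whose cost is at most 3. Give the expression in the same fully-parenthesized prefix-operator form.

(1) (- (- 3))  =[neg_neg →]=  3    ⊢ ((b + (3 + (- 3))) * 3)
(2) (3 + (- 3))  =[sub_self →]=  0    ⊢ ((b + 0) * 3)
(3) (b + 0)  =[add_zero →]=  b    ⊢ cost 3, within 3

(b * 3)   [cost 3]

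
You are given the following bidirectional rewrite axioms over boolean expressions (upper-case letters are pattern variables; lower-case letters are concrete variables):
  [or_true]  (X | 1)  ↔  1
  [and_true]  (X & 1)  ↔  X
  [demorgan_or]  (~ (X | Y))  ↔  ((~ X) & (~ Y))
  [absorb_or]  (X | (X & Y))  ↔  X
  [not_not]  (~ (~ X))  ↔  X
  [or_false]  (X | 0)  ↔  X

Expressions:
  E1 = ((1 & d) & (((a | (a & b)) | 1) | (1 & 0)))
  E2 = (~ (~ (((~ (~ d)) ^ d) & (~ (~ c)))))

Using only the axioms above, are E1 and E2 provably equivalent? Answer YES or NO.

NO

Every axiom is a valid identity, so a rewrite proof would force E1 and E2 to agree under every assignment.
At a=0, b=0, c=0, d=1: E1 = 1 but E2 = 0; they differ, so no derivation exists.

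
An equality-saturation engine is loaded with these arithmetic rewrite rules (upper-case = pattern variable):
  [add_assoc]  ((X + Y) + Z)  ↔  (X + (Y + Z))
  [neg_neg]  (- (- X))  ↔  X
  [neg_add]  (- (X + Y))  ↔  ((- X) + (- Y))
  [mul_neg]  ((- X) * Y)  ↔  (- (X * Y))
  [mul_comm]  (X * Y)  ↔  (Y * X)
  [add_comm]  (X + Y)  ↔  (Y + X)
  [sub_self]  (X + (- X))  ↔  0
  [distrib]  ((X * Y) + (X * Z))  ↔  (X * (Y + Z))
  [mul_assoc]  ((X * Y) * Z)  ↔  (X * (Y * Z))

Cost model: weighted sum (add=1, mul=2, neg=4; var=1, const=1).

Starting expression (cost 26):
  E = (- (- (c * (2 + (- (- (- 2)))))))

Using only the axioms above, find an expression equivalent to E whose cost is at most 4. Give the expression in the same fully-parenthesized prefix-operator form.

1. [neg_neg →] (- (- (- 2)))  →  (- 2);  E = (- (- (c * (2 + (- 2)))))
2. [sub_self →] (2 + (- 2))  →  0;  E = (- (- (c * 0)))
3. [neg_neg →] (- (- (c * 0)))  →  (c * 0);  cost 4 ≤ 4, done

(c * 0)   [cost 4]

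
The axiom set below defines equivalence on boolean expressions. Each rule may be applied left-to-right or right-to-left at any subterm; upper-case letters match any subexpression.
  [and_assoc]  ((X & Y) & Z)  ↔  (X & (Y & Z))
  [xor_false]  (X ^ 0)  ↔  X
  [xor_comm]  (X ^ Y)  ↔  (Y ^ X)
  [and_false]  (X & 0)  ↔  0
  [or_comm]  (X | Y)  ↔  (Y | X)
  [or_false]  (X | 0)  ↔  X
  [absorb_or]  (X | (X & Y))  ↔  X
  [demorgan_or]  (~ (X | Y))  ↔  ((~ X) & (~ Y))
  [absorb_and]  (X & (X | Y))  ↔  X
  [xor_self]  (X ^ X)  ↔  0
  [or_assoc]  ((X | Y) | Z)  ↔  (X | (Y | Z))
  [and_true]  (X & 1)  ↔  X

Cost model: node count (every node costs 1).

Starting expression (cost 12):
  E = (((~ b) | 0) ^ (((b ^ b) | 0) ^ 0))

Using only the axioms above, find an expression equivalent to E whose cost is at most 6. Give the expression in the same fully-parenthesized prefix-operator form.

((~ b) ^ (b ^ b))   [cost 6]

(1) (((b ^ b) | 0) ^ 0)  =[xor_false →]=  ((b ^ b) | 0)    ⊢ (((~ b) | 0) ^ ((b ^ b) | 0))
(2) ((~ b) | 0)  =[or_false →]=  (~ b)    ⊢ ((~ b) ^ ((b ^ b) | 0))
(3) ((b ^ b) | 0)  =[or_false →]=  (b ^ b)    ⊢ cost 6, within 6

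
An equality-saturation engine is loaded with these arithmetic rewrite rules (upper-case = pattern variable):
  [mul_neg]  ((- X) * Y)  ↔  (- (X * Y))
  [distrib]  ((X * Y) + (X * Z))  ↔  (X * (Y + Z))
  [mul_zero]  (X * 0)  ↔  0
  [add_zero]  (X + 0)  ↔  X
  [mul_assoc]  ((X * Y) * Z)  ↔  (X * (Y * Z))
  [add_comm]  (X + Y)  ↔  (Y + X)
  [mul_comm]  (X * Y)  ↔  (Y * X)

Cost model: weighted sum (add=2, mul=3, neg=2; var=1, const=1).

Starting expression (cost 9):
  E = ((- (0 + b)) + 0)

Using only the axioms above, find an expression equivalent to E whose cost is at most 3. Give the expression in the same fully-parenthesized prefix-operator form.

(- b)   [cost 3]

1. [add_zero →] ((- (0 + b)) + 0)  →  (- (0 + b))
2. [add_comm →] (0 + b)  →  (b + 0);  E = (- (b + 0))
3. [add_zero →] (b + 0)  →  b;  cost 3 ≤ 3, done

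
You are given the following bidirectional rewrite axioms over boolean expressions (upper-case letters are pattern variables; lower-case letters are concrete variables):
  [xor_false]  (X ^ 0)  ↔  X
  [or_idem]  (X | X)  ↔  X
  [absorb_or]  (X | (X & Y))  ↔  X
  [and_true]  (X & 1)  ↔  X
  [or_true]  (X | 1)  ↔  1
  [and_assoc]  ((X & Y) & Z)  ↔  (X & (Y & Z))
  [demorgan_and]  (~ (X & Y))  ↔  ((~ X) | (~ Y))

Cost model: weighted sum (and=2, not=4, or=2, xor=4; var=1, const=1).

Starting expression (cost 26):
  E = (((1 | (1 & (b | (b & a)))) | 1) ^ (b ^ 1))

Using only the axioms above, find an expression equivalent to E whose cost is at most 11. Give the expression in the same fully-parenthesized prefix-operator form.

(1 ^ (b ^ 1))   [cost 11]

step 1: absorb_or (→) rewrites (b | (b & a)) into b, now (((1 | (1 & b)) | 1) ^ (b ^ 1))
step 2: absorb_or (→) rewrites (1 | (1 & b)) into 1, now ((1 | 1) ^ (b ^ 1))
step 3: or_true (→) rewrites (1 | 1) into 1, reaching cost 11 (bound 11)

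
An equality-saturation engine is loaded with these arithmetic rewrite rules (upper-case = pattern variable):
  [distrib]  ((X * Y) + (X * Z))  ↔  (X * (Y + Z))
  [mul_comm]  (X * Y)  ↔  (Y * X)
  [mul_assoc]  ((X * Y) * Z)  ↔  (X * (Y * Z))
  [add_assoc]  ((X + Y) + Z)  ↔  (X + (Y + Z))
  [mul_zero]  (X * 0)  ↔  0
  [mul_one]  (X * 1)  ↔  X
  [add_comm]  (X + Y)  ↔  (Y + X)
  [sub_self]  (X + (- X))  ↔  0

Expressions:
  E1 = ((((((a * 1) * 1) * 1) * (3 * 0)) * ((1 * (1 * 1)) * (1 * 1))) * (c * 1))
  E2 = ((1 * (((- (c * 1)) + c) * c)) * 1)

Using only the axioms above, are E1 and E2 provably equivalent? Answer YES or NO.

YES

(1) (a * 1)  =[mul_one →]=  a    ⊢ (((((a * 1) * 1) * (3 * 0)) * ((1 * (1 * 1)) * (1 * 1))) * (c * 1))
(2) ((a * 1) * 1)  =[mul_one →]=  (a * 1)    ⊢ ((((a * 1) * (3 * 0)) * ((1 * (1 * 1)) * (1 * 1))) * (c * 1))
(3) (a * 1)  =[mul_one →]=  a    ⊢ (((a * (3 * 0)) * ((1 * (1 * 1)) * (1 * 1))) * (c * 1))
(4) (1 * 1)  =[mul_one →]=  1    ⊢ (((a * (3 * 0)) * ((1 * 1) * (1 * 1))) * (c * 1))
(5) (c * 1)  =[mul_one →]=  c    ⊢ (((a * (3 * 0)) * ((1 * 1) * (1 * 1))) * c)
(6) (1 * 1)  =[mul_one →]=  1    ⊢ (((a * (3 * 0)) * ((1 * 1) * 1)) * c)
(7) (1 * 1)  =[mul_one →]=  1    ⊢ (((a * (3 * 0)) * (1 * 1)) * c)
(8) (3 * 0)  =[mul_zero →]=  0    ⊢ (((a * 0) * (1 * 1)) * c)
(9) (a * 0)  =[mul_zero →]=  0    ⊢ ((0 * (1 * 1)) * c)
(10) (1 * 1)  =[mul_one →]=  1    ⊢ ((0 * 1) * c)
(11) (0 * 1)  =[mul_one →]=  0    ⊢ (0 * c)
(12) 0  =[sub_self ←]=  (c + (- c))    ⊢ ((c + (- c)) * c)
(13) ((c + (- c)) * c)  =[mul_one ←]=  (((c + (- c)) * c) * 1)
(14) (((c + (- c)) * c) * 1)  =[mul_comm →]=  (1 * ((c + (- c)) * c))
(15) c  =[mul_one ←]=  (c * 1)    ⊢ (1 * ((c + (- (c * 1))) * c))
(16) (c + (- (c * 1)))  =[add_comm →]=  ((- (c * 1)) + c)    ⊢ (1 * (((- (c * 1)) + c) * c))
(17) (1 * (((- (c * 1)) + c) * c))  =[mul_one ←]=  ((1 * (((- (c * 1)) + c) * c)) * 1)    ⊢ E2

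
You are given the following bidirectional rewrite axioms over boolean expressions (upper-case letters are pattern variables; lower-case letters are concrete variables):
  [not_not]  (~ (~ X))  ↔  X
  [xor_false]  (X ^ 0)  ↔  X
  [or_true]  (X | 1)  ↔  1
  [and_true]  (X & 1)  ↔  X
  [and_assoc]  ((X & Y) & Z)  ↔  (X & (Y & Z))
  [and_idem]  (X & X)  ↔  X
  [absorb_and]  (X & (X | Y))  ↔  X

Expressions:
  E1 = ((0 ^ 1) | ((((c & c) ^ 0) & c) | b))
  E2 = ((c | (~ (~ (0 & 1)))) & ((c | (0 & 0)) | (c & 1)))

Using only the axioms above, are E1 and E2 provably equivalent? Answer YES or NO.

Every axiom is a valid identity, so a rewrite proof would force E1 and E2 to agree under every assignment.
At b=0, c=0: E1 = 1 but E2 = 0; they differ, so no derivation exists.

NO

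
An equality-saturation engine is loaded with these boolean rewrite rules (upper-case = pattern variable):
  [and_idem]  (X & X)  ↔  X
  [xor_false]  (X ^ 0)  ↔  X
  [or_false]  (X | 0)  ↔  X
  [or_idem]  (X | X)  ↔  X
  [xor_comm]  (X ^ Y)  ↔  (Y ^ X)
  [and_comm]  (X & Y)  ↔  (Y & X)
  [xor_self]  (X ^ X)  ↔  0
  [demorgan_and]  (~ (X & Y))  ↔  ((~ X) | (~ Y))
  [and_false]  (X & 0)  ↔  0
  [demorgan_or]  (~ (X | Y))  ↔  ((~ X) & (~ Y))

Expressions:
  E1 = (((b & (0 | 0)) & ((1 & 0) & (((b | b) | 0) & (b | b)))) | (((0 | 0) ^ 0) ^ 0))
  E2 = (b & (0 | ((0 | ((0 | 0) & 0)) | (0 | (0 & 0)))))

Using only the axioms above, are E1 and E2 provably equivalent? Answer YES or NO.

(1) ((b | b) | 0)  =[or_false →]=  (b | b)    ⊢ (((b & (0 | 0)) & ((1 & 0) & ((b | b) & (b | b)))) | (((0 | 0) ^ 0) ^ 0))
(2) ((b | b) & (b | b))  =[and_idem →]=  (b | b)    ⊢ (((b & (0 | 0)) & ((1 & 0) & (b | b))) | (((0 | 0) ^ 0) ^ 0))
(3) (((0 | 0) ^ 0) ^ 0)  =[xor_false →]=  ((0 | 0) ^ 0)    ⊢ (((b & (0 | 0)) & ((1 & 0) & (b | b))) | ((0 | 0) ^ 0))
(4) ((0 | 0) ^ 0)  =[xor_comm →]=  (0 ^ (0 | 0))    ⊢ (((b & (0 | 0)) & ((1 & 0) & (b | b))) | (0 ^ (0 | 0)))
(5) (0 | 0)  =[or_false →]=  0    ⊢ (((b & (0 | 0)) & ((1 & 0) & (b | b))) | (0 ^ 0))
(6) (0 | 0)  =[or_false →]=  0    ⊢ (((b & 0) & ((1 & 0) & (b | b))) | (0 ^ 0))
(7) (0 ^ 0)  =[xor_false →]=  0    ⊢ (((b & 0) & ((1 & 0) & (b | b))) | 0)
(8) (((b & 0) & ((1 & 0) & (b | b))) | 0)  =[or_false →]=  ((b & 0) & ((1 & 0) & (b | b)))
(9) (1 & 0)  =[and_false →]=  0    ⊢ ((b & 0) & (0 & (b | b)))
(10) (0 & (b | b))  =[and_comm →]=  ((b | b) & 0)    ⊢ ((b & 0) & ((b | b) & 0))
(11) (b | b)  =[or_idem →]=  b    ⊢ ((b & 0) & (b & 0))
(12) ((b & 0) & (b & 0))  =[and_idem →]=  (b & 0)
(13) 0  =[or_idem ←]=  (0 | 0)    ⊢ (b & (0 | 0))
(14) 0  =[or_idem ←]=  (0 | 0)    ⊢ (b & (0 | (0 | 0)))
(15) 0  =[and_idem ←]=  (0 & 0)    ⊢ (b & (0 | (0 | (0 & 0))))
(16) (0 | (0 & 0))  =[or_idem ←]=  ((0 | (0 & 0)) | (0 | (0 & 0)))    ⊢ (b & (0 | ((0 | (0 & 0)) | (0 | (0 & 0)))))
(17) 0  =[or_idem ←]=  (0 | 0)    ⊢ E2

YES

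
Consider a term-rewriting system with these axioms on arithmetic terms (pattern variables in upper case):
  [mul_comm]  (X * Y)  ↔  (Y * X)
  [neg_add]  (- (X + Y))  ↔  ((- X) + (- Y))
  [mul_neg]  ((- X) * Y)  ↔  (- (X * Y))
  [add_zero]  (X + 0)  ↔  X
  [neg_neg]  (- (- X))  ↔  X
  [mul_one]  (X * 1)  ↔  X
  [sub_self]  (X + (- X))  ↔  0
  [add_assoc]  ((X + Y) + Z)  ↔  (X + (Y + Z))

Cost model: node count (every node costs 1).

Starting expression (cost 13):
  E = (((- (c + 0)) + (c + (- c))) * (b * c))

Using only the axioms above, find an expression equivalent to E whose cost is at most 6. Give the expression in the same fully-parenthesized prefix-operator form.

1. [add_zero →] (c + 0)  →  c;  E = (((- c) + (c + (- c))) * (b * c))
2. [sub_self →] (c + (- c))  →  0;  E = (((- c) + 0) * (b * c))
3. [add_zero →] ((- c) + 0)  →  (- c);  cost 6 ≤ 6, done

((- c) * (b * c))   [cost 6]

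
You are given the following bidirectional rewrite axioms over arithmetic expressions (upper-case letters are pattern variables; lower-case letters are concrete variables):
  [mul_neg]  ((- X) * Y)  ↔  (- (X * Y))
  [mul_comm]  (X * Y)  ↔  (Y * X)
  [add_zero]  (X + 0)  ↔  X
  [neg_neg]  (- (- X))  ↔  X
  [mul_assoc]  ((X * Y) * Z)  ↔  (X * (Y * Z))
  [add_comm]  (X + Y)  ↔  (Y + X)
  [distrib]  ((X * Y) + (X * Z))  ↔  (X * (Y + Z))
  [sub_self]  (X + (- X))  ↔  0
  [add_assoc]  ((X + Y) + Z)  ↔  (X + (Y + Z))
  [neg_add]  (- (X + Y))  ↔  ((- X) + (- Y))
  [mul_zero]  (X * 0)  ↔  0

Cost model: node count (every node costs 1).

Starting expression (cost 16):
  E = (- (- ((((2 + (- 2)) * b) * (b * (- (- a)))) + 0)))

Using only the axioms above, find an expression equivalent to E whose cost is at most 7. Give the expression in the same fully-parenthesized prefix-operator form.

((0 * b) * (a * b))   [cost 7]

(1) (- (- ((((2 + (- 2)) * b) * (b * (- (- a)))) + 0)))  =[neg_neg →]=  ((((2 + (- 2)) * b) * (b * (- (- a)))) + 0)
(2) ((((2 + (- 2)) * b) * (b * (- (- a)))) + 0)  =[add_zero →]=  (((2 + (- 2)) * b) * (b * (- (- a))))
(3) (b * (- (- a)))  =[mul_comm →]=  ((- (- a)) * b)    ⊢ (((2 + (- 2)) * b) * ((- (- a)) * b))
(4) (2 + (- 2))  =[sub_self →]=  0    ⊢ ((0 * b) * ((- (- a)) * b))
(5) (- (- a))  =[neg_neg →]=  a    ⊢ cost 7, within 7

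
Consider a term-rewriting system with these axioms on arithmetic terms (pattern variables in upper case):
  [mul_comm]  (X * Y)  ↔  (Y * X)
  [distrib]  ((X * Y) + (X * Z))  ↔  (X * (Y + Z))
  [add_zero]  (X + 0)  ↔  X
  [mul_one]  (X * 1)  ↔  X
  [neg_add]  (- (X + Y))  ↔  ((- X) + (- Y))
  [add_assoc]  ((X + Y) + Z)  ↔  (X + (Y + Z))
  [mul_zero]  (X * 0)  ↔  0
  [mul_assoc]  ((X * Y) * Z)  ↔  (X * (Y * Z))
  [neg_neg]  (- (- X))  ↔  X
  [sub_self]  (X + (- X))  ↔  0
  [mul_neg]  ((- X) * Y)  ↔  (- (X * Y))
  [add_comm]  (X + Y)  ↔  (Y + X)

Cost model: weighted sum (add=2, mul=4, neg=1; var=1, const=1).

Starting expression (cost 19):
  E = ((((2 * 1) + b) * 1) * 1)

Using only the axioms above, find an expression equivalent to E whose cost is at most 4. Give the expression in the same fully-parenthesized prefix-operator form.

(2 + b)   [cost 4]

(1) (2 * 1)  =[mul_one →]=  2    ⊢ (((2 + b) * 1) * 1)
(2) ((2 + b) * 1)  =[mul_one →]=  (2 + b)    ⊢ ((2 + b) * 1)
(3) ((2 + b) * 1)  =[mul_one →]=  (2 + b)    ⊢ cost 4, within 4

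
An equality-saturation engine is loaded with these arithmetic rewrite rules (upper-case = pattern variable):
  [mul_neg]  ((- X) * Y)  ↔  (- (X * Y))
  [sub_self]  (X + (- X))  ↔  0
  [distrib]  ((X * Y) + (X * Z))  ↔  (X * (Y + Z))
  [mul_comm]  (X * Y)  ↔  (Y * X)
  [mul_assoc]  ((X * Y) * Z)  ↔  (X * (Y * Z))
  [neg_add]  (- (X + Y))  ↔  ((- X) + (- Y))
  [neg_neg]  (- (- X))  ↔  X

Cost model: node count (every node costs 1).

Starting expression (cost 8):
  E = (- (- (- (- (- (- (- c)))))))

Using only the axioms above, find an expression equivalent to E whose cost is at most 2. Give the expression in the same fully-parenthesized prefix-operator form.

(- c)   [cost 2]

(1) (- (- (- (- (- (- (- c)))))))  =[neg_neg →]=  (- (- (- (- (- c)))))
(2) (- (- (- c)))  =[neg_neg →]=  (- c)    ⊢ (- (- (- c)))
(3) (- (- c))  =[neg_neg →]=  c    ⊢ cost 2, within 2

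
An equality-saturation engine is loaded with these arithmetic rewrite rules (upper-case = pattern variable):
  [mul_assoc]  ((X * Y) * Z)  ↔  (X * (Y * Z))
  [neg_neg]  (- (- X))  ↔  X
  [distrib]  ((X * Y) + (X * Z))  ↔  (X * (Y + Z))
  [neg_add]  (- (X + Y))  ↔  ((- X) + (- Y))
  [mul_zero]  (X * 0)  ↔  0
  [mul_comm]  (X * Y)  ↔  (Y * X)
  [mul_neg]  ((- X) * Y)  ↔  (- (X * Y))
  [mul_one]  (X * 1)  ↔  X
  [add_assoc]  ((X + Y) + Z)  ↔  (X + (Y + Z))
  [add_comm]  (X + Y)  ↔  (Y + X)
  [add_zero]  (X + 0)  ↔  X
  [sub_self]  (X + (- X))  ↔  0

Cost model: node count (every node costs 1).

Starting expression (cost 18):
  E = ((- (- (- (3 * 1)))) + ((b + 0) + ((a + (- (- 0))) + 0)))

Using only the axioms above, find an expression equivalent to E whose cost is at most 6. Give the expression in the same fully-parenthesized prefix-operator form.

(1) (- (- 0))  =[neg_neg →]=  0    ⊢ ((- (- (- (3 * 1)))) + ((b + 0) + ((a + 0) + 0)))
(2) (3 * 1)  =[mul_one →]=  3    ⊢ ((- (- (- 3))) + ((b + 0) + ((a + 0) + 0)))
(3) (b + 0)  =[add_zero →]=  b    ⊢ ((- (- (- 3))) + (b + ((a + 0) + 0)))
(4) (- (- 3))  =[neg_neg →]=  3    ⊢ ((- 3) + (b + ((a + 0) + 0)))
(5) ((a + 0) + 0)  =[add_zero →]=  (a + 0)    ⊢ ((- 3) + (b + (a + 0)))
(6) (a + 0)  =[add_zero →]=  a    ⊢ cost 6, within 6

((- 3) + (b + a))   [cost 6]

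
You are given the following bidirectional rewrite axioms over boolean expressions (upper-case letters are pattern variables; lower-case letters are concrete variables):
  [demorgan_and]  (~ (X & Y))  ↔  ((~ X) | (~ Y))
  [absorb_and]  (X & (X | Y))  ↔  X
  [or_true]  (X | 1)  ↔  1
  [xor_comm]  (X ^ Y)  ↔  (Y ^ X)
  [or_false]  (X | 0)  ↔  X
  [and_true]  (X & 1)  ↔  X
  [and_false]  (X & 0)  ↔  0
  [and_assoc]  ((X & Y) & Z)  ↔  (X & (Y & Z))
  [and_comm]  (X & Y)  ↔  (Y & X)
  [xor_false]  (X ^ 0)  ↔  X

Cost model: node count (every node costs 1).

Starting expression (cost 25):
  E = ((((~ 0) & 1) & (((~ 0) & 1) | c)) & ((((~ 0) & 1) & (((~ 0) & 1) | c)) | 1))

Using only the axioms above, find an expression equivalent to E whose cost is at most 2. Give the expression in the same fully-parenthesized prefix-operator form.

(1) ((((~ 0) & 1) & (((~ 0) & 1) | c)) & ((((~ 0) & 1) & (((~ 0) & 1) | c)) | 1))  =[absorb_and →]=  (((~ 0) & 1) & (((~ 0) & 1) | c))
(2) (((~ 0) & 1) & (((~ 0) & 1) | c))  =[absorb_and →]=  ((~ 0) & 1)
(3) ((~ 0) & 1)  =[and_true →]=  (~ 0)    ⊢ cost 2, within 2

(~ 0)   [cost 2]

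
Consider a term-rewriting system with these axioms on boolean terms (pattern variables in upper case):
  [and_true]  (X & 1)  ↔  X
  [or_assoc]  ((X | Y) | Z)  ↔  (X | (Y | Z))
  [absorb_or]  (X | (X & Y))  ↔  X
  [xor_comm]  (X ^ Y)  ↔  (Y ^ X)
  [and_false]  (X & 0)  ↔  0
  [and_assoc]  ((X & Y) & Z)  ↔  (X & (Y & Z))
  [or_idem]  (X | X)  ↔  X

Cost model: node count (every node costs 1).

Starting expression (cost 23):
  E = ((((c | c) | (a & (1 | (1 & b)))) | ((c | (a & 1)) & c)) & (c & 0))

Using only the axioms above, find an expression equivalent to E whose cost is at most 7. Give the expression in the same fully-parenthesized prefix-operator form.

((c | a) & (c & 0))   [cost 7]

1. [absorb_or →] (1 | (1 & b))  →  1;  E = ((((c | c) | (a & 1)) | ((c | (a & 1)) & c)) & (c & 0))
2. [or_idem →] (c | c)  →  c;  E = (((c | (a & 1)) | ((c | (a & 1)) & c)) & (c & 0))
3. [absorb_or →] ((c | (a & 1)) | ((c | (a & 1)) & c))  →  (c | (a & 1));  E = ((c | (a & 1)) & (c & 0))
4. [and_true →] (a & 1)  →  a;  cost 7 ≤ 7, done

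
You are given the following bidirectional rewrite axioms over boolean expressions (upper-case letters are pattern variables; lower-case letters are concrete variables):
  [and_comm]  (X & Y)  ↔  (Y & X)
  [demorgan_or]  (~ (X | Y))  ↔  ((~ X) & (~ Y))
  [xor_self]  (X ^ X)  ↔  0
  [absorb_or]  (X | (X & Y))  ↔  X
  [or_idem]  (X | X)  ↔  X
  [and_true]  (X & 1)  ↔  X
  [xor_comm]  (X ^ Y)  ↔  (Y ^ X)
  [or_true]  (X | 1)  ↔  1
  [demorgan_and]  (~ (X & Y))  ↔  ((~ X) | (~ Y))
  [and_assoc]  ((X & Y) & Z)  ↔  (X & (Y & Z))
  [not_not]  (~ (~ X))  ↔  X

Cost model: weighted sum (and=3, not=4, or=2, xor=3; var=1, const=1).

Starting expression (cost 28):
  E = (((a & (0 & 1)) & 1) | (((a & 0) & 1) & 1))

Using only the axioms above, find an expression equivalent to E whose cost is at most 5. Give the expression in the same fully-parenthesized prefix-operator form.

step 1: and_true (→) rewrites (0 & 1) into 0, now (((a & 0) & 1) | (((a & 0) & 1) & 1))
step 2: absorb_or (→) rewrites (((a & 0) & 1) | (((a & 0) & 1) & 1)) into ((a & 0) & 1)
step 3: and_true (→) rewrites ((a & 0) & 1) into (a & 0), reaching cost 5 (bound 5)

(a & 0)   [cost 5]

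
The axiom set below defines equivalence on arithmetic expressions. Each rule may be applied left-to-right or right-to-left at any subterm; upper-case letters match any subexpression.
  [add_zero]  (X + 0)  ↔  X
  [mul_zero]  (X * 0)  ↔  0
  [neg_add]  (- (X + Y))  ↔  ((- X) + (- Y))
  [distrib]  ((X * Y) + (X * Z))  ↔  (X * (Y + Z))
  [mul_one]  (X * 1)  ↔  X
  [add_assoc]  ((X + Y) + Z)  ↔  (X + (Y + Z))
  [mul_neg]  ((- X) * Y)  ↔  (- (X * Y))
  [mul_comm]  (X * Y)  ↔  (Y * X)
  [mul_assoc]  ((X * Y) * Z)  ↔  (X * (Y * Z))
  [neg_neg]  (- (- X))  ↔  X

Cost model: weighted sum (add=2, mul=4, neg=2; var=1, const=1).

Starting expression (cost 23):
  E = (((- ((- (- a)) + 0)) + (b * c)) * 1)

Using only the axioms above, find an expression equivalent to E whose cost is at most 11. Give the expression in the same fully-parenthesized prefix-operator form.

((- a) + (b * c))   [cost 11]

(1) ((- (- a)) + 0)  =[add_zero →]=  (- (- a))    ⊢ (((- (- (- a))) + (b * c)) * 1)
(2) (((- (- (- a))) + (b * c)) * 1)  =[mul_one →]=  ((- (- (- a))) + (b * c))
(3) (- (- a))  =[neg_neg →]=  a    ⊢ cost 11, within 11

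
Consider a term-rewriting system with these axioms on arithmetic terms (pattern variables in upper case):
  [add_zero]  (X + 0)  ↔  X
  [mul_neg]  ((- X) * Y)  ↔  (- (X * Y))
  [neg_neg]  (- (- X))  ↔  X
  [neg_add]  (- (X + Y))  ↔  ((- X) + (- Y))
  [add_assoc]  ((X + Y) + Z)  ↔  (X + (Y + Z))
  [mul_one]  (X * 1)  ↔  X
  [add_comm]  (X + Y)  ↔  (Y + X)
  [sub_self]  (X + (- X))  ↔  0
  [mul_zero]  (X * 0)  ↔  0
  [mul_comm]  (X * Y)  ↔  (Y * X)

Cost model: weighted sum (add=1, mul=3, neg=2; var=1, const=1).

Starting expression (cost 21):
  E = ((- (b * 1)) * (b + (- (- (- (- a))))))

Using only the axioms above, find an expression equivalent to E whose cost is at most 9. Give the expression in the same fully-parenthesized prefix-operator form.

((- b) * (b + a))   [cost 9]

1. [neg_neg →] (- (- (- (- a))))  →  (- (- a));  E = ((- (b * 1)) * (b + (- (- a))))
2. [mul_one →] (b * 1)  →  b;  E = ((- b) * (b + (- (- a))))
3. [neg_neg →] (- (- a))  →  a;  cost 9 ≤ 9, done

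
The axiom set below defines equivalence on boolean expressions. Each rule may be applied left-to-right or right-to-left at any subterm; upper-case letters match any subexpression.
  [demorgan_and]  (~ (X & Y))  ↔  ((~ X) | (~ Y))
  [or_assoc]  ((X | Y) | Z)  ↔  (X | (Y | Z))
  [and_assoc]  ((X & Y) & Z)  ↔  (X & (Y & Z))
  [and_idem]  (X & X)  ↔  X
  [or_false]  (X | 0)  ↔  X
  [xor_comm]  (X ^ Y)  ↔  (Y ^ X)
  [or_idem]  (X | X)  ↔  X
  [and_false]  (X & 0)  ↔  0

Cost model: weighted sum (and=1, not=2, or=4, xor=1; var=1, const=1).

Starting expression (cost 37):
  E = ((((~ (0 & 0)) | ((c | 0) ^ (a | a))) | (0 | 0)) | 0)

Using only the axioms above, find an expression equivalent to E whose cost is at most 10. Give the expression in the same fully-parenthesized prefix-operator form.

step 1: or_false (→) rewrites ((((~ (0 & 0)) | ((c | 0) ^ (a | a))) | (0 | 0)) | 0) into (((~ (0 & 0)) | ((c | 0) ^ (a | a))) | (0 | 0))
step 2: or_idem (→) rewrites (a | a) into a, now (((~ (0 & 0)) | ((c | 0) ^ a)) | (0 | 0))
step 3: and_false (→) rewrites (0 & 0) into 0, now (((~ 0) | ((c | 0) ^ a)) | (0 | 0))
step 4: or_idem (→) rewrites (0 | 0) into 0, now (((~ 0) | ((c | 0) ^ a)) | 0)
step 5: or_false (→) rewrites (((~ 0) | ((c | 0) ^ a)) | 0) into ((~ 0) | ((c | 0) ^ a))
step 6: or_false (→) rewrites (c | 0) into c, reaching cost 10 (bound 10)

((~ 0) | (c ^ a))   [cost 10]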